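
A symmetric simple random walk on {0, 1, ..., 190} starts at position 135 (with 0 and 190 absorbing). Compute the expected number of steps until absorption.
E[τ | X_0 = 135] = 7425

Let v_k = E[τ | X_0 = k]. Boundary: v_0 = v_190 = 0. Recurrence: v_k = 1 + (v_{k-1} + v_{k+1})/2 for 1 ≤ k ≤ 189. The particular solution to v_k − (v_{k-1} + v_{k+1})/2 = 1 is v_k = −k^2. Adding homogeneous solution A + B k and matching boundaries gives v_k = k (190 − k). Substituting k = 135: v_135 = 135 · 55 = 7425.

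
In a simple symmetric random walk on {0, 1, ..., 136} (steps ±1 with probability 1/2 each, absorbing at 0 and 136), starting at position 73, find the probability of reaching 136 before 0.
P(hit 136 before 0) = 73/136

Let u_k = P(hit 136 before 0 | start at k). Then u_0 = 0, u_136 = 1, and u_k = u_{k-1}/2 + u_{k+1}/2 for 1 ≤ k ≤ 135. This harmonic recurrence is solved by u_k = k/136, giving u_73 = 73/136.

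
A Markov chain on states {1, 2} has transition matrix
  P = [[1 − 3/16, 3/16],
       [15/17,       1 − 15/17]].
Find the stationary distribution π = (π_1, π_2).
π_1 = 80/97, π_2 = 17/97

Solve πP = π with π_1 + π_2 = 1. From πP = π: π_1 · (1 − 3/16) + π_2 · 15/17 = π_1 ⇒ π_2 · 15/17 = π_1 · 3/16 ⇒ π_2/π_1 = (3/16)/(15/17) = 17/80. Together with π_1 + π_2 = 1:
  π_1 = (15/17)/(3/16 + 15/17) = (15/17)/(291/272) = 80/97,
  π_2 = (3/16)/(3/16 + 15/17) = (3/16)/(291/272) = 17/97.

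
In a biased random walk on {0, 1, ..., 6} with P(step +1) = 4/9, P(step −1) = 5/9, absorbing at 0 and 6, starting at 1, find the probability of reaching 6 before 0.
P(hit 6 before 0) = (1 − (5/4)^1) / (1 − (5/4)^6) = 1024/11529

Let u_k denote P(reach 6 before 0 | start at k). Boundary: u_0 = 0, u_6 = 1. Recurrence: u_k = 4/9·u_{k+1} + 5/9·u_{k-1} for 1 ≤ k ≤ 5. Try u_k = A + B·r^k with r = q/p = (5/9)/(4/9) = 5/4. Substitution satisfies the recurrence; boundary conditions give:
  u_k = (1 − r^k) / (1 − r^N) = (1 − (5/4)^1) / (1 − (5/4)^6) = 1024/11529.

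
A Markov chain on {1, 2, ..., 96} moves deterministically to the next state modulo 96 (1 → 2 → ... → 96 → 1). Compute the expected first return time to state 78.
E[T_78 | X_0 = 78] = 96

The chain cycles deterministically, so starting at state 78 it returns in exactly 96 steps. Equivalently, the stationary distribution is uniform π_j = 1/96 for every state j, so by Kac's formula E[T_78] = 1/π_78 = 96.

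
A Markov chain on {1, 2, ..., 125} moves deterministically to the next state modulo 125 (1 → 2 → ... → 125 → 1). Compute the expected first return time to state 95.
E[T_95 | X_0 = 95] = 125

The chain cycles deterministically, so starting at state 95 it returns in exactly 125 steps. Equivalently, the stationary distribution is uniform π_j = 1/125 for every state j, so by Kac's formula E[T_95] = 1/π_95 = 125.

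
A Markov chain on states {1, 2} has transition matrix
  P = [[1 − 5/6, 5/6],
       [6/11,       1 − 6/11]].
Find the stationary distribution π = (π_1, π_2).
π_1 = 36/91, π_2 = 55/91

Solve πP = π with π_1 + π_2 = 1. From πP = π: π_1 · (1 − 5/6) + π_2 · 6/11 = π_1 ⇒ π_2 · 6/11 = π_1 · 5/6 ⇒ π_2/π_1 = (5/6)/(6/11) = 55/36. Together with π_1 + π_2 = 1:
  π_1 = (6/11)/(5/6 + 6/11) = (6/11)/(91/66) = 36/91,
  π_2 = (5/6)/(5/6 + 6/11) = (5/6)/(91/66) = 55/91.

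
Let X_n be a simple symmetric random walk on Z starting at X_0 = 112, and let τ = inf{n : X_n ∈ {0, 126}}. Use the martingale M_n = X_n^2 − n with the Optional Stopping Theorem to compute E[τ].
E[τ] = 1568

M_n = X_n^2 − n is a martingale (since E[X_{n+1}^2 | F_n] = X_n^2 + 1). By OST (τ has finite mean in a bounded region), E[M_τ] = E[M_0] = X_0^2 − 0 = 112^2 = 12544. Also E[M_τ] = E[X_τ^2] − E[τ]. The walk exits at 0 or 126, with P(hit 126 first) = 112/126, so E[X_τ^2] = 126^2 · 112/126 + 0 = 14112. Thus E[τ] = E[X_τ^2] − E[M_τ] = 14112 − 12544 = 1568 = 112(126 − 112) = 1568.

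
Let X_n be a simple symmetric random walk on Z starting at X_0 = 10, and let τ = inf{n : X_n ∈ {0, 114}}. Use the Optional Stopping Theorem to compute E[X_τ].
E[X_τ] = 10

X_n is a martingale and τ is a bounded-mean stopping time (indeed τ is finite a.s. with bounded expectation since the walk is in a bounded region). By the OST, E[X_τ] = E[X_0] = 10. Equivalently: E[X_τ] = 114 · P(hit 114 first) + 0 · P(hit 0 first) = 114 · (10/114) = 10.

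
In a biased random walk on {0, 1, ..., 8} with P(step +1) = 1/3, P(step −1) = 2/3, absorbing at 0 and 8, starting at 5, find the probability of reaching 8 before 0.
P(hit 8 before 0) = (1 − (2)^5) / (1 − (2)^8) = 31/255

Let u_k denote P(reach 8 before 0 | start at k). Boundary: u_0 = 0, u_8 = 1. Recurrence: u_k = 1/3·u_{k+1} + 2/3·u_{k-1} for 1 ≤ k ≤ 7. Try u_k = A + B·r^k with r = q/p = (2/3)/(1/3) = 2. Substitution satisfies the recurrence; boundary conditions give:
  u_k = (1 − r^k) / (1 − r^N) = (1 − (2)^5) / (1 − (2)^8) = 31/255.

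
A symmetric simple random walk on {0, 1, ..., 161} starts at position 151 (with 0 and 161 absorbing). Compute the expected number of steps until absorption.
E[τ | X_0 = 151] = 1510

Let v_k = E[τ | X_0 = k]. Boundary: v_0 = v_161 = 0. Recurrence: v_k = 1 + (v_{k-1} + v_{k+1})/2 for 1 ≤ k ≤ 160. The particular solution to v_k − (v_{k-1} + v_{k+1})/2 = 1 is v_k = −k^2. Adding homogeneous solution A + B k and matching boundaries gives v_k = k (161 − k). Substituting k = 151: v_151 = 151 · 10 = 1510.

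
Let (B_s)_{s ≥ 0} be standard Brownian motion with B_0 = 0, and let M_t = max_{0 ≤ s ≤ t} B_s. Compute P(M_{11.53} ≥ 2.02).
P(M_{11.53} ≥ 2.02) = 2·P(B_{11.53} ≥ 2.02) = 2(1 − Φ(2.02/√11.53)) ≈ 0.5519

By the reflection principle for Brownian motion, P(M_t ≥ a) = 2 · P(B_t ≥ a) for a ≥ 0. Since B_t ~ N(0, t), P(B_t ≥ 2.02) = 1 − Φ(2.02/√t) = 1 − Φ(2.02/√11.53) = 1 − Φ(0.5949). So
  P(M_{11.53} ≥ 2.02) = 2(1 − Φ(0.5949)) ≈ 0.5519.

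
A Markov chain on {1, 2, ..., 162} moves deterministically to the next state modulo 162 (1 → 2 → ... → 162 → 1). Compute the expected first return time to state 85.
E[T_85 | X_0 = 85] = 162

The chain cycles deterministically, so starting at state 85 it returns in exactly 162 steps. Equivalently, the stationary distribution is uniform π_j = 1/162 for every state j, so by Kac's formula E[T_85] = 1/π_85 = 162.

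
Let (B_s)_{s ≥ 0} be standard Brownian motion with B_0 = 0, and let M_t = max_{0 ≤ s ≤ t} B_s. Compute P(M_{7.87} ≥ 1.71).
P(M_{7.87} ≥ 1.71) = 2·P(B_{7.87} ≥ 1.71) = 2(1 − Φ(1.71/√7.87)) ≈ 0.5422

By the reflection principle for Brownian motion, P(M_t ≥ a) = 2 · P(B_t ≥ a) for a ≥ 0. Since B_t ~ N(0, t), P(B_t ≥ 1.71) = 1 − Φ(1.71/√t) = 1 − Φ(1.71/√7.87) = 1 − Φ(0.6095). So
  P(M_{7.87} ≥ 1.71) = 2(1 − Φ(0.6095)) ≈ 0.5422.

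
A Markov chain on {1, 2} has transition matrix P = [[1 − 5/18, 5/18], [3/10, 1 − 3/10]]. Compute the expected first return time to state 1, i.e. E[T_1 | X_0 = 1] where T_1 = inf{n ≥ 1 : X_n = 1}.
E[T_1 | X_0 = 1] = 1/π_1 = 52/27

For an irreducible recurrent Markov chain with stationary distribution π, E[T_i | X_0 = i] = 1/π_i (Kac's formula). Here π_1 = (3/10)/(5/18 + 3/10) = (3/10)/(26/45) = 27/52, so E[T_1 | X_0 = 1] = 1/π_1 = (5/18 + 3/10)/(3/10) = (26/45)/(3/10) = 52/27.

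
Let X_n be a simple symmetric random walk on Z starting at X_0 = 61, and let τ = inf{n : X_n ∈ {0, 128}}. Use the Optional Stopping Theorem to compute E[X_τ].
E[X_τ] = 61

X_n is a martingale and τ is a bounded-mean stopping time (indeed τ is finite a.s. with bounded expectation since the walk is in a bounded region). By the OST, E[X_τ] = E[X_0] = 61. Equivalently: E[X_τ] = 128 · P(hit 128 first) + 0 · P(hit 0 first) = 128 · (61/128) = 61.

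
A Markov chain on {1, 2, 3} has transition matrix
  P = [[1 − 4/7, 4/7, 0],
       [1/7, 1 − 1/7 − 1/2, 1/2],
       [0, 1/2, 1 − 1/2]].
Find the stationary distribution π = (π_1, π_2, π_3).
π = (1/9, 4/9, 4/9)

This is a birth-death chain on three states, which satisfies detailed balance: π_1 · P_{12} = π_2 · P_{21} and π_2 · P_{23} = π_3 · P_{32}.
From π_1 · 4/7 = π_2 · 1/7: π_2/π_1 = (4/7)/(1/7) = 4.
From π_2 · 1/2 = π_3 · 1/2: π_3/π_2 = (1/2)/(1/2) = 1.
Take π_1 proportional to 1; then unnormalized π = (1, 4, 4). Normalize by dividing by the sum 9:
  π = (1/9, 4/9, 4/9).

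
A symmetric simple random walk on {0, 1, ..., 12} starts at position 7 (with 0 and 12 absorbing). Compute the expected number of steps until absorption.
E[τ | X_0 = 7] = 35

Let v_k = E[τ | X_0 = k]. Boundary: v_0 = v_12 = 0. Recurrence: v_k = 1 + (v_{k-1} + v_{k+1})/2 for 1 ≤ k ≤ 11. The particular solution to v_k − (v_{k-1} + v_{k+1})/2 = 1 is v_k = −k^2. Adding homogeneous solution A + B k and matching boundaries gives v_k = k (12 − k). Substituting k = 7: v_7 = 7 · 5 = 35.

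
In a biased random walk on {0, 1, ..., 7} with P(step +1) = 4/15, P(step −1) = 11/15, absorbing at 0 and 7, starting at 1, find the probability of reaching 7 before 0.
P(hit 7 before 0) = (1 − (11/4)^1) / (1 − (11/4)^7) = 4096/2781541

Let u_k denote P(reach 7 before 0 | start at k). Boundary: u_0 = 0, u_7 = 1. Recurrence: u_k = 4/15·u_{k+1} + 11/15·u_{k-1} for 1 ≤ k ≤ 6. Try u_k = A + B·r^k with r = q/p = (11/15)/(4/15) = 11/4. Substitution satisfies the recurrence; boundary conditions give:
  u_k = (1 − r^k) / (1 − r^N) = (1 − (11/4)^1) / (1 − (11/4)^7) = 4096/2781541.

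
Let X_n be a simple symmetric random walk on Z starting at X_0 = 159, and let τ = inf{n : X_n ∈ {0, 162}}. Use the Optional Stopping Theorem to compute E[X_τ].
E[X_τ] = 159

X_n is a martingale and τ is a bounded-mean stopping time (indeed τ is finite a.s. with bounded expectation since the walk is in a bounded region). By the OST, E[X_τ] = E[X_0] = 159. Equivalently: E[X_τ] = 162 · P(hit 162 first) + 0 · P(hit 0 first) = 162 · (159/162) = 159.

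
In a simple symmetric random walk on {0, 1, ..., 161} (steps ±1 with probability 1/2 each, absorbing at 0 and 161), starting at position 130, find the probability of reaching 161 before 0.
P(hit 161 before 0) = 130/161

Let u_k = P(hit 161 before 0 | start at k). Then u_0 = 0, u_161 = 1, and u_k = u_{k-1}/2 + u_{k+1}/2 for 1 ≤ k ≤ 160. This harmonic recurrence is solved by u_k = k/161, giving u_130 = 130/161.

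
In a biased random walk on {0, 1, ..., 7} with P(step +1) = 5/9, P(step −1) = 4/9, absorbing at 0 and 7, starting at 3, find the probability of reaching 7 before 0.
P(hit 7 before 0) = (1 − (4/5)^3) / (1 − (4/5)^7) = 38125/61741

Let u_k denote P(reach 7 before 0 | start at k). Boundary: u_0 = 0, u_7 = 1. Recurrence: u_k = 5/9·u_{k+1} + 4/9·u_{k-1} for 1 ≤ k ≤ 6. Try u_k = A + B·r^k with r = q/p = (4/9)/(5/9) = 4/5. Substitution satisfies the recurrence; boundary conditions give:
  u_k = (1 − r^k) / (1 − r^N) = (1 − (4/5)^3) / (1 − (4/5)^7) = 38125/61741.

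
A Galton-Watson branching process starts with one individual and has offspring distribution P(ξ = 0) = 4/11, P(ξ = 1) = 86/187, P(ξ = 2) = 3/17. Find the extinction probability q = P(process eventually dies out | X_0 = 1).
q = 1

Mean offspring μ = 0·4/11 + 1·86/187 + 2·3/17 = 152/187 ≤ 1. For μ ≤ 1 with offspring not concentrated at 1, the Galton-Watson process goes extinct almost surely, so q = 1.
(Algebraic check: The pgf is f(s) = 4/11 + 86/187·s + 3/17·s². The extinction probability q is the smallest fixed point of f in [0, 1]. Setting s = f(s):
  3/17·s² + (86/187 − 1)·s + 4/11 = 0
  3/17·s² − (4/11 + 3/17)·s + 4/11 = 0
which factors as (s − 1)·(3/17·s − 4/11) = 0, giving roots s = 1 and s = (4/11)/(3/17) = 68/33. Since 68/33 ≥ 1, the smallest root in [0, 1] is s = 1.)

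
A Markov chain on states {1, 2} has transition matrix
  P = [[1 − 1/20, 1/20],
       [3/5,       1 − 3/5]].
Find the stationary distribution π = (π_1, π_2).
π_1 = 12/13, π_2 = 1/13

Solve πP = π with π_1 + π_2 = 1. From πP = π: π_1 · (1 − 1/20) + π_2 · 3/5 = π_1 ⇒ π_2 · 3/5 = π_1 · 1/20 ⇒ π_2/π_1 = (1/20)/(3/5) = 1/12. Together with π_1 + π_2 = 1:
  π_1 = (3/5)/(1/20 + 3/5) = (3/5)/(13/20) = 12/13,
  π_2 = (1/20)/(1/20 + 3/5) = (1/20)/(13/20) = 1/13.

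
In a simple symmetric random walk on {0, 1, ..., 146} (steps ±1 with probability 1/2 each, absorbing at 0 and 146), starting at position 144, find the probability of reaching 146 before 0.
P(hit 146 before 0) = 144/146 = 72/73

Let u_k = P(hit 146 before 0 | start at k). Then u_0 = 0, u_146 = 1, and u_k = u_{k-1}/2 + u_{k+1}/2 for 1 ≤ k ≤ 145. This harmonic recurrence is solved by u_k = k/146, giving u_144 = 144/146 = 72/73.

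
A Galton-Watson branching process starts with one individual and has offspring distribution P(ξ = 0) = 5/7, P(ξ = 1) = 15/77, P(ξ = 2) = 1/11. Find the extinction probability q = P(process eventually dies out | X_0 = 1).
q = 1

Mean offspring μ = 0·5/7 + 1·15/77 + 2·1/11 = 29/77 ≤ 1. For μ ≤ 1 with offspring not concentrated at 1, the Galton-Watson process goes extinct almost surely, so q = 1.
(Algebraic check: The pgf is f(s) = 5/7 + 15/77·s + 1/11·s². The extinction probability q is the smallest fixed point of f in [0, 1]. Setting s = f(s):
  1/11·s² + (15/77 − 1)·s + 5/7 = 0
  1/11·s² − (5/7 + 1/11)·s + 5/7 = 0
which factors as (s − 1)·(1/11·s − 5/7) = 0, giving roots s = 1 and s = (5/7)/(1/11) = 55/7. Since 55/7 ≥ 1, the smallest root in [0, 1] is s = 1.)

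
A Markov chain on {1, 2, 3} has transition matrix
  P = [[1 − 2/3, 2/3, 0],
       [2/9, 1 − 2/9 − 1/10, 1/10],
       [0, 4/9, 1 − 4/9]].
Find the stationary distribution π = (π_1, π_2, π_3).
π = (40/187, 120/187, 27/187)

This is a birth-death chain on three states, which satisfies detailed balance: π_1 · P_{12} = π_2 · P_{21} and π_2 · P_{23} = π_3 · P_{32}.
From π_1 · 2/3 = π_2 · 2/9: π_2/π_1 = (2/3)/(2/9) = 3.
From π_2 · 1/10 = π_3 · 4/9: π_3/π_2 = (1/10)/(4/9) = 9/40.
Take π_1 proportional to 1; then unnormalized π = (1, 3, 27/40). Normalize by dividing by the sum 187/40:
  π = (40/187, 120/187, 27/187).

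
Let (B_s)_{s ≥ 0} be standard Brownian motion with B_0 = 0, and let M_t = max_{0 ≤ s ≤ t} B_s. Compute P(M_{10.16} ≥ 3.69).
P(M_{10.16} ≥ 3.69) = 2·P(B_{10.16} ≥ 3.69) = 2(1 − Φ(3.69/√10.16)) ≈ 0.2470

By the reflection principle for Brownian motion, P(M_t ≥ a) = 2 · P(B_t ≥ a) for a ≥ 0. Since B_t ~ N(0, t), P(B_t ≥ 3.69) = 1 − Φ(3.69/√t) = 1 − Φ(3.69/√10.16) = 1 − Φ(1.1577). So
  P(M_{10.16} ≥ 3.69) = 2(1 − Φ(1.1577)) ≈ 0.2470.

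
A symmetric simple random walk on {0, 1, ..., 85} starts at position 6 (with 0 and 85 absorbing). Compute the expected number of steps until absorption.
E[τ | X_0 = 6] = 474

Let v_k = E[τ | X_0 = k]. Boundary: v_0 = v_85 = 0. Recurrence: v_k = 1 + (v_{k-1} + v_{k+1})/2 for 1 ≤ k ≤ 84. The particular solution to v_k − (v_{k-1} + v_{k+1})/2 = 1 is v_k = −k^2. Adding homogeneous solution A + B k and matching boundaries gives v_k = k (85 − k). Substituting k = 6: v_6 = 6 · 79 = 474.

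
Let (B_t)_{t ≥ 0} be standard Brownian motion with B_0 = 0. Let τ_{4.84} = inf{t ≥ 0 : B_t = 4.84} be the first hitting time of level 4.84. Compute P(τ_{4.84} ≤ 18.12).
P(τ_{4.84} ≤ 18.12) = 2(1 − Φ(4.84/√18.12)) = 2(1 − Φ(1.1370)) ≈ 0.2555

By the reflection principle for standard BM, P(τ_b ≤ t) = 2 · P(B_t ≥ b). Since B_t ~ N(0, t), P(B_t ≥ 4.84) = 1 − Φ(4.84/√t) = 1 − Φ(4.84/√18.12) = 1 − Φ(1.1370) ≈ 0.12777. Doubling: P(τ_{4.84} ≤ 18.12) ≈ 2 · 0.12777 = 0.25554 ≈ 0.2555.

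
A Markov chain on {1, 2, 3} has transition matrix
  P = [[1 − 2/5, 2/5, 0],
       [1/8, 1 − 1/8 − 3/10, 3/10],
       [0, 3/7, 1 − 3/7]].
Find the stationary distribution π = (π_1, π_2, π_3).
π = (25/161, 80/161, 8/23)

This is a birth-death chain on three states, which satisfies detailed balance: π_1 · P_{12} = π_2 · P_{21} and π_2 · P_{23} = π_3 · P_{32}.
From π_1 · 2/5 = π_2 · 1/8: π_2/π_1 = (2/5)/(1/8) = 16/5.
From π_2 · 3/10 = π_3 · 3/7: π_3/π_2 = (3/10)/(3/7) = 7/10.
Take π_1 proportional to 1; then unnormalized π = (1, 16/5, 56/25). Normalize by dividing by the sum 161/25:
  π = (25/161, 80/161, 8/23).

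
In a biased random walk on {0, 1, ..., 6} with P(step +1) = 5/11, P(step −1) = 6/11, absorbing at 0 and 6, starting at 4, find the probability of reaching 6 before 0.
P(hit 6 before 0) = (1 − (6/5)^4) / (1 − (6/5)^6) = 1525/2821

Let u_k denote P(reach 6 before 0 | start at k). Boundary: u_0 = 0, u_6 = 1. Recurrence: u_k = 5/11·u_{k+1} + 6/11·u_{k-1} for 1 ≤ k ≤ 5. Try u_k = A + B·r^k with r = q/p = (6/11)/(5/11) = 6/5. Substitution satisfies the recurrence; boundary conditions give:
  u_k = (1 − r^k) / (1 − r^N) = (1 − (6/5)^4) / (1 − (6/5)^6) = 1525/2821.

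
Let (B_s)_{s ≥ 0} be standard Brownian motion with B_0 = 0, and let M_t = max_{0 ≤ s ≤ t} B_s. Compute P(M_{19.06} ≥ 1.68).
P(M_{19.06} ≥ 1.68) = 2·P(B_{19.06} ≥ 1.68) = 2(1 − Φ(1.68/√19.06)) ≈ 0.7004

By the reflection principle for Brownian motion, P(M_t ≥ a) = 2 · P(B_t ≥ a) for a ≥ 0. Since B_t ~ N(0, t), P(B_t ≥ 1.68) = 1 − Φ(1.68/√t) = 1 − Φ(1.68/√19.06) = 1 − Φ(0.3848). So
  P(M_{19.06} ≥ 1.68) = 2(1 − Φ(0.3848)) ≈ 0.7004.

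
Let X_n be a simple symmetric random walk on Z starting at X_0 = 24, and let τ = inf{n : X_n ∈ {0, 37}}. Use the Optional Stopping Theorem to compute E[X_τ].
E[X_τ] = 24

X_n is a martingale and τ is a bounded-mean stopping time (indeed τ is finite a.s. with bounded expectation since the walk is in a bounded region). By the OST, E[X_τ] = E[X_0] = 24. Equivalently: E[X_τ] = 37 · P(hit 37 first) + 0 · P(hit 0 first) = 37 · (24/37) = 24.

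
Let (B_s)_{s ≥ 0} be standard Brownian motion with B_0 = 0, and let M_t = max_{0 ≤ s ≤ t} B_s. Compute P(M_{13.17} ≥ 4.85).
P(M_{13.17} ≥ 4.85) = 2·P(B_{13.17} ≥ 4.85) = 2(1 − Φ(4.85/√13.17)) ≈ 0.1814

By the reflection principle for Brownian motion, P(M_t ≥ a) = 2 · P(B_t ≥ a) for a ≥ 0. Since B_t ~ N(0, t), P(B_t ≥ 4.85) = 1 − Φ(4.85/√t) = 1 − Φ(4.85/√13.17) = 1 − Φ(1.3364). So
  P(M_{13.17} ≥ 4.85) = 2(1 − Φ(1.3364)) ≈ 0.1814.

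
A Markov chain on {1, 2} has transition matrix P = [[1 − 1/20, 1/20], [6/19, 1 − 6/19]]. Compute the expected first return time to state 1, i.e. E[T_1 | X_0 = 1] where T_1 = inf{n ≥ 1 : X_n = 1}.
E[T_1 | X_0 = 1] = 1/π_1 = 139/120

For an irreducible recurrent Markov chain with stationary distribution π, E[T_i | X_0 = i] = 1/π_i (Kac's formula). Here π_1 = (6/19)/(1/20 + 6/19) = (6/19)/(139/380) = 120/139, so E[T_1 | X_0 = 1] = 1/π_1 = (1/20 + 6/19)/(6/19) = (139/380)/(6/19) = 139/120.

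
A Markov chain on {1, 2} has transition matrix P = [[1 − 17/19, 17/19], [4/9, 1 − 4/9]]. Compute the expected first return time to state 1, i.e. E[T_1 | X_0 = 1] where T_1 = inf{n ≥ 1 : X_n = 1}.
E[T_1 | X_0 = 1] = 1/π_1 = 229/76

For an irreducible recurrent Markov chain with stationary distribution π, E[T_i | X_0 = i] = 1/π_i (Kac's formula). Here π_1 = (4/9)/(17/19 + 4/9) = (4/9)/(229/171) = 76/229, so E[T_1 | X_0 = 1] = 1/π_1 = (17/19 + 4/9)/(4/9) = (229/171)/(4/9) = 229/76.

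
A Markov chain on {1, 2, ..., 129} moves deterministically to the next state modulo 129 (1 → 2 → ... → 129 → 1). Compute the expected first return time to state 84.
E[T_84 | X_0 = 84] = 129

The chain cycles deterministically, so starting at state 84 it returns in exactly 129 steps. Equivalently, the stationary distribution is uniform π_j = 1/129 for every state j, so by Kac's formula E[T_84] = 1/π_84 = 129.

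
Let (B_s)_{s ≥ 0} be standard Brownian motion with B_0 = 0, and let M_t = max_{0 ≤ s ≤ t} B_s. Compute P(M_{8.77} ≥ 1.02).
P(M_{8.77} ≥ 1.02) = 2·P(B_{8.77} ≥ 1.02) = 2(1 − Φ(1.02/√8.77)) ≈ 0.7305

By the reflection principle for Brownian motion, P(M_t ≥ a) = 2 · P(B_t ≥ a) for a ≥ 0. Since B_t ~ N(0, t), P(B_t ≥ 1.02) = 1 − Φ(1.02/√t) = 1 − Φ(1.02/√8.77) = 1 − Φ(0.3444). So
  P(M_{8.77} ≥ 1.02) = 2(1 − Φ(0.3444)) ≈ 0.7305.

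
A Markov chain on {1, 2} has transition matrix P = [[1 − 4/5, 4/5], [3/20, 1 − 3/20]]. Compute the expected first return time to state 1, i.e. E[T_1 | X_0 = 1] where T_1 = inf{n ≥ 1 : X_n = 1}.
E[T_1 | X_0 = 1] = 1/π_1 = 19/3

For an irreducible recurrent Markov chain with stationary distribution π, E[T_i | X_0 = i] = 1/π_i (Kac's formula). Here π_1 = (3/20)/(4/5 + 3/20) = (3/20)/(19/20) = 3/19, so E[T_1 | X_0 = 1] = 1/π_1 = (4/5 + 3/20)/(3/20) = (19/20)/(3/20) = 19/3.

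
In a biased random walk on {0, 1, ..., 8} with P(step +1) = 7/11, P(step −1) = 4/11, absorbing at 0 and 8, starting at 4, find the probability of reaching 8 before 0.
P(hit 8 before 0) = (1 − (4/7)^4) / (1 − (4/7)^8) = 2401/2657

Let u_k denote P(reach 8 before 0 | start at k). Boundary: u_0 = 0, u_8 = 1. Recurrence: u_k = 7/11·u_{k+1} + 4/11·u_{k-1} for 1 ≤ k ≤ 7. Try u_k = A + B·r^k with r = q/p = (4/11)/(7/11) = 4/7. Substitution satisfies the recurrence; boundary conditions give:
  u_k = (1 − r^k) / (1 − r^N) = (1 − (4/7)^4) / (1 − (4/7)^8) = 2401/2657.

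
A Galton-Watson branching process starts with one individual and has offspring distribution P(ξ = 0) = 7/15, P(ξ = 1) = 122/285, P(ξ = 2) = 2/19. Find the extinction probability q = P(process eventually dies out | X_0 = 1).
q = 1

Mean offspring μ = 0·7/15 + 1·122/285 + 2·2/19 = 182/285 ≤ 1. For μ ≤ 1 with offspring not concentrated at 1, the Galton-Watson process goes extinct almost surely, so q = 1.
(Algebraic check: The pgf is f(s) = 7/15 + 122/285·s + 2/19·s². The extinction probability q is the smallest fixed point of f in [0, 1]. Setting s = f(s):
  2/19·s² + (122/285 − 1)·s + 7/15 = 0
  2/19·s² − (7/15 + 2/19)·s + 7/15 = 0
which factors as (s − 1)·(2/19·s − 7/15) = 0, giving roots s = 1 and s = (7/15)/(2/19) = 133/30. Since 133/30 ≥ 1, the smallest root in [0, 1] is s = 1.)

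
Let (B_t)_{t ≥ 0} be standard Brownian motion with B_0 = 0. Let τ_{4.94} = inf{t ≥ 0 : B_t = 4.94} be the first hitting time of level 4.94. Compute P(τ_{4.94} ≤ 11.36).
P(τ_{4.94} ≤ 11.36) = 2(1 − Φ(4.94/√11.36)) = 2(1 − Φ(1.4657)) ≈ 0.1427

By the reflection principle for standard BM, P(τ_b ≤ t) = 2 · P(B_t ≥ b). Since B_t ~ N(0, t), P(B_t ≥ 4.94) = 1 − Φ(4.94/√t) = 1 − Φ(4.94/√11.36) = 1 − Φ(1.4657) ≈ 0.07137. Doubling: P(τ_{4.94} ≤ 11.36) ≈ 2 · 0.07137 = 0.14274 ≈ 0.1427.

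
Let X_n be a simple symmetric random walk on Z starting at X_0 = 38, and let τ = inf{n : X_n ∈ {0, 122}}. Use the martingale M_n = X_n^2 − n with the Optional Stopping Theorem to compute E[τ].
E[τ] = 3192

M_n = X_n^2 − n is a martingale (since E[X_{n+1}^2 | F_n] = X_n^2 + 1). By OST (τ has finite mean in a bounded region), E[M_τ] = E[M_0] = X_0^2 − 0 = 38^2 = 1444. Also E[M_τ] = E[X_τ^2] − E[τ]. The walk exits at 0 or 122, with P(hit 122 first) = 38/122, so E[X_τ^2] = 122^2 · 38/122 + 0 = 4636. Thus E[τ] = E[X_τ^2] − E[M_τ] = 4636 − 1444 = 3192 = 38(122 − 38) = 3192.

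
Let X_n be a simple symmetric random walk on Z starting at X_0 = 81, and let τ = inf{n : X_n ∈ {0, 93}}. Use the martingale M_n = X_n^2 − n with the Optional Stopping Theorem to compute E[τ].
E[τ] = 972

M_n = X_n^2 − n is a martingale (since E[X_{n+1}^2 | F_n] = X_n^2 + 1). By OST (τ has finite mean in a bounded region), E[M_τ] = E[M_0] = X_0^2 − 0 = 81^2 = 6561. Also E[M_τ] = E[X_τ^2] − E[τ]. The walk exits at 0 or 93, with P(hit 93 first) = 81/93, so E[X_τ^2] = 93^2 · 81/93 + 0 = 7533. Thus E[τ] = E[X_τ^2] − E[M_τ] = 7533 − 6561 = 972 = 81(93 − 81) = 972.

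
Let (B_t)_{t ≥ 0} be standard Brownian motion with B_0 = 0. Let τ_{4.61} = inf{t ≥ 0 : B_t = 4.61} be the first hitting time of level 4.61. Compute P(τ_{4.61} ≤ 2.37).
P(τ_{4.61} ≤ 2.37) = 2(1 − Φ(4.61/√2.37)) = 2(1 − Φ(2.9945)) ≈ 0.0027

By the reflection principle for standard BM, P(τ_b ≤ t) = 2 · P(B_t ≥ b). Since B_t ~ N(0, t), P(B_t ≥ 4.61) = 1 − Φ(4.61/√t) = 1 − Φ(4.61/√2.37) = 1 − Φ(2.9945) ≈ 0.00137. Doubling: P(τ_{4.61} ≤ 2.37) ≈ 2 · 0.00137 = 0.00274 ≈ 0.0027.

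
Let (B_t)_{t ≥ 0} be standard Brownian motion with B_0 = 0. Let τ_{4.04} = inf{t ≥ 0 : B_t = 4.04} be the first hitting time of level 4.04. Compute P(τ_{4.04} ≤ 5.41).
P(τ_{4.04} ≤ 5.41) = 2(1 − Φ(4.04/√5.41)) = 2(1 − Φ(1.7369)) ≈ 0.0824

By the reflection principle for standard BM, P(τ_b ≤ t) = 2 · P(B_t ≥ b). Since B_t ~ N(0, t), P(B_t ≥ 4.04) = 1 − Φ(4.04/√t) = 1 − Φ(4.04/√5.41) = 1 − Φ(1.7369) ≈ 0.04120. Doubling: P(τ_{4.04} ≤ 5.41) ≈ 2 · 0.04120 = 0.08240 ≈ 0.0824.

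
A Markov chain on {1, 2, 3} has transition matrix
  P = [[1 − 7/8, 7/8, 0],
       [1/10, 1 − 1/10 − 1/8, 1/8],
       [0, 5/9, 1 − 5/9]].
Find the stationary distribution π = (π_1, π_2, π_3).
π = (32/375, 56/75, 21/125)

This is a birth-death chain on three states, which satisfies detailed balance: π_1 · P_{12} = π_2 · P_{21} and π_2 · P_{23} = π_3 · P_{32}.
From π_1 · 7/8 = π_2 · 1/10: π_2/π_1 = (7/8)/(1/10) = 35/4.
From π_2 · 1/8 = π_3 · 5/9: π_3/π_2 = (1/8)/(5/9) = 9/40.
Take π_1 proportional to 1; then unnormalized π = (1, 35/4, 63/32). Normalize by dividing by the sum 375/32:
  π = (32/375, 56/75, 21/125).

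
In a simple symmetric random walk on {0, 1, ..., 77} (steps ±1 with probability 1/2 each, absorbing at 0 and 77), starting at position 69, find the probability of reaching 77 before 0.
P(hit 77 before 0) = 69/77

Let u_k = P(hit 77 before 0 | start at k). Then u_0 = 0, u_77 = 1, and u_k = u_{k-1}/2 + u_{k+1}/2 for 1 ≤ k ≤ 76. This harmonic recurrence is solved by u_k = k/77, giving u_69 = 69/77.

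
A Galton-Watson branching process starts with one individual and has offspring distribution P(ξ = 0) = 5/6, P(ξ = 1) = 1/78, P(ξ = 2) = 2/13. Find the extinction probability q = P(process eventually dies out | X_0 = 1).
q = 1

Mean offspring μ = 0·5/6 + 1·1/78 + 2·2/13 = 25/78 ≤ 1. For μ ≤ 1 with offspring not concentrated at 1, the Galton-Watson process goes extinct almost surely, so q = 1.
(Algebraic check: The pgf is f(s) = 5/6 + 1/78·s + 2/13·s². The extinction probability q is the smallest fixed point of f in [0, 1]. Setting s = f(s):
  2/13·s² + (1/78 − 1)·s + 5/6 = 0
  2/13·s² − (5/6 + 2/13)·s + 5/6 = 0
which factors as (s − 1)·(2/13·s − 5/6) = 0, giving roots s = 1 and s = (5/6)/(2/13) = 65/12. Since 65/12 ≥ 1, the smallest root in [0, 1] is s = 1.)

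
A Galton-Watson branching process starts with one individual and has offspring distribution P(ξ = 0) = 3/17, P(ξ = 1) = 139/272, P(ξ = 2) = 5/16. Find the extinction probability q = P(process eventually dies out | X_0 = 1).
q = 48/85

The pgf is f(s) = 3/17 + 139/272·s + 5/16·s². The extinction probability q is the smallest fixed point of f in [0, 1]. Setting s = f(s):
  5/16·s² + (139/272 − 1)·s + 3/17 = 0
  5/16·s² − (3/17 + 5/16)·s + 3/17 = 0
which factors as (s − 1)·(5/16·s − 3/17) = 0, giving roots s = 1 and s = (3/17)/(5/16) = 48/85.
Mean offspring μ = 139/272 + 2·5/16 = 309/272 > 1 (supercritical), so q < 1. The extinction probability is the smaller root: q = (3/17)/(5/16) = 48/85.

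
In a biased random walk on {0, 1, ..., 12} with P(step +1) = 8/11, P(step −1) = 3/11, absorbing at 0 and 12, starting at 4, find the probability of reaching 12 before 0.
P(hit 12 before 0) = (1 − (3/8)^4) / (1 − (3/8)^12) = 16777216/17115553

Let u_k denote P(reach 12 before 0 | start at k). Boundary: u_0 = 0, u_12 = 1. Recurrence: u_k = 8/11·u_{k+1} + 3/11·u_{k-1} for 1 ≤ k ≤ 11. Try u_k = A + B·r^k with r = q/p = (3/11)/(8/11) = 3/8. Substitution satisfies the recurrence; boundary conditions give:
  u_k = (1 − r^k) / (1 − r^N) = (1 − (3/8)^4) / (1 − (3/8)^12) = 16777216/17115553.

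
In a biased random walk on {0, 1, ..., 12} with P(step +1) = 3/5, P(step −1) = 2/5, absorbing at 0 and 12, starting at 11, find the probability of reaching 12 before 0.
P(hit 12 before 0) = (1 − (2/3)^11) / (1 − (2/3)^12) = 525297/527345

Let u_k denote P(reach 12 before 0 | start at k). Boundary: u_0 = 0, u_12 = 1. Recurrence: u_k = 3/5·u_{k+1} + 2/5·u_{k-1} for 1 ≤ k ≤ 11. Try u_k = A + B·r^k with r = q/p = (2/5)/(3/5) = 2/3. Substitution satisfies the recurrence; boundary conditions give:
  u_k = (1 − r^k) / (1 − r^N) = (1 − (2/3)^11) / (1 − (2/3)^12) = 525297/527345.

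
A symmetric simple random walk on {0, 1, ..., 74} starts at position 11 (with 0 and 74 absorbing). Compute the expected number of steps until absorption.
E[τ | X_0 = 11] = 693

Let v_k = E[τ | X_0 = k]. Boundary: v_0 = v_74 = 0. Recurrence: v_k = 1 + (v_{k-1} + v_{k+1})/2 for 1 ≤ k ≤ 73. The particular solution to v_k − (v_{k-1} + v_{k+1})/2 = 1 is v_k = −k^2. Adding homogeneous solution A + B k and matching boundaries gives v_k = k (74 − k). Substituting k = 11: v_11 = 11 · 63 = 693.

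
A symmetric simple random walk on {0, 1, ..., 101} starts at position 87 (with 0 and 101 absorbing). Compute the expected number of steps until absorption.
E[τ | X_0 = 87] = 1218

Let v_k = E[τ | X_0 = k]. Boundary: v_0 = v_101 = 0. Recurrence: v_k = 1 + (v_{k-1} + v_{k+1})/2 for 1 ≤ k ≤ 100. The particular solution to v_k − (v_{k-1} + v_{k+1})/2 = 1 is v_k = −k^2. Adding homogeneous solution A + B k and matching boundaries gives v_k = k (101 − k). Substituting k = 87: v_87 = 87 · 14 = 1218.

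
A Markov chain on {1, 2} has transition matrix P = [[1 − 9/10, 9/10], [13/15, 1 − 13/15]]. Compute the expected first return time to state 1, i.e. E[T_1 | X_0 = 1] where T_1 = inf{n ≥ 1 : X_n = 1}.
E[T_1 | X_0 = 1] = 1/π_1 = 53/26

For an irreducible recurrent Markov chain with stationary distribution π, E[T_i | X_0 = i] = 1/π_i (Kac's formula). Here π_1 = (13/15)/(9/10 + 13/15) = (13/15)/(53/30) = 26/53, so E[T_1 | X_0 = 1] = 1/π_1 = (9/10 + 13/15)/(13/15) = (53/30)/(13/15) = 53/26.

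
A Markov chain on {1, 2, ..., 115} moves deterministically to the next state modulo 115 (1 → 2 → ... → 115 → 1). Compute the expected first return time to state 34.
E[T_34 | X_0 = 34] = 115

The chain cycles deterministically, so starting at state 34 it returns in exactly 115 steps. Equivalently, the stationary distribution is uniform π_j = 1/115 for every state j, so by Kac's formula E[T_34] = 1/π_34 = 115.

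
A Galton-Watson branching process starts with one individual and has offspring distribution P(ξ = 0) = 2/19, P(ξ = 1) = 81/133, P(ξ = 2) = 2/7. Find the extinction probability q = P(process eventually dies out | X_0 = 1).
q = 7/19

The pgf is f(s) = 2/19 + 81/133·s + 2/7·s². The extinction probability q is the smallest fixed point of f in [0, 1]. Setting s = f(s):
  2/7·s² + (81/133 − 1)·s + 2/19 = 0
  2/7·s² − (2/19 + 2/7)·s + 2/19 = 0
which factors as (s − 1)·(2/7·s − 2/19) = 0, giving roots s = 1 and s = (2/19)/(2/7) = 7/19.
Mean offspring μ = 81/133 + 2·2/7 = 157/133 > 1 (supercritical), so q < 1. The extinction probability is the smaller root: q = (2/19)/(2/7) = 7/19.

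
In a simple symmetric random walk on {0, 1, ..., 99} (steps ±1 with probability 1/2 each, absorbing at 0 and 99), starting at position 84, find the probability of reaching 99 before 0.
P(hit 99 before 0) = 84/99 = 28/33

Let u_k = P(hit 99 before 0 | start at k). Then u_0 = 0, u_99 = 1, and u_k = u_{k-1}/2 + u_{k+1}/2 for 1 ≤ k ≤ 98. This harmonic recurrence is solved by u_k = k/99, giving u_84 = 84/99 = 28/33.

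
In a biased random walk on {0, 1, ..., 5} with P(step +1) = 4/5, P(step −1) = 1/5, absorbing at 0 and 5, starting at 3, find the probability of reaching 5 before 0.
P(hit 5 before 0) = (1 − (1/4)^3) / (1 − (1/4)^5) = 336/341

Let u_k denote P(reach 5 before 0 | start at k). Boundary: u_0 = 0, u_5 = 1. Recurrence: u_k = 4/5·u_{k+1} + 1/5·u_{k-1} for 1 ≤ k ≤ 4. Try u_k = A + B·r^k with r = q/p = (1/5)/(4/5) = 1/4. Substitution satisfies the recurrence; boundary conditions give:
  u_k = (1 − r^k) / (1 − r^N) = (1 − (1/4)^3) / (1 − (1/4)^5) = 336/341.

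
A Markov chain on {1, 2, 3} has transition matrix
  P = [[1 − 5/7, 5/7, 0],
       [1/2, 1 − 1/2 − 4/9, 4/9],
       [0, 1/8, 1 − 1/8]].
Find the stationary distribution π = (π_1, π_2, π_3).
π = (63/473, 90/473, 320/473)

This is a birth-death chain on three states, which satisfies detailed balance: π_1 · P_{12} = π_2 · P_{21} and π_2 · P_{23} = π_3 · P_{32}.
From π_1 · 5/7 = π_2 · 1/2: π_2/π_1 = (5/7)/(1/2) = 10/7.
From π_2 · 4/9 = π_3 · 1/8: π_3/π_2 = (4/9)/(1/8) = 32/9.
Take π_1 proportional to 1; then unnormalized π = (1, 10/7, 320/63). Normalize by dividing by the sum 473/63:
  π = (63/473, 90/473, 320/473).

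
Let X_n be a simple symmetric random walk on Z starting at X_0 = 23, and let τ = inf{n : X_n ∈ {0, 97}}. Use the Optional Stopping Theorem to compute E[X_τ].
E[X_τ] = 23

X_n is a martingale and τ is a bounded-mean stopping time (indeed τ is finite a.s. with bounded expectation since the walk is in a bounded region). By the OST, E[X_τ] = E[X_0] = 23. Equivalently: E[X_τ] = 97 · P(hit 97 first) + 0 · P(hit 0 first) = 97 · (23/97) = 23.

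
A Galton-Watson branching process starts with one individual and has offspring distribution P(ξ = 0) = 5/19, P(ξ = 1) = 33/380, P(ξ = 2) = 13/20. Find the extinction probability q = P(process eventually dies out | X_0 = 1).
q = 100/247

The pgf is f(s) = 5/19 + 33/380·s + 13/20·s². The extinction probability q is the smallest fixed point of f in [0, 1]. Setting s = f(s):
  13/20·s² + (33/380 − 1)·s + 5/19 = 0
  13/20·s² − (5/19 + 13/20)·s + 5/19 = 0
which factors as (s − 1)·(13/20·s − 5/19) = 0, giving roots s = 1 and s = (5/19)/(13/20) = 100/247.
Mean offspring μ = 33/380 + 2·13/20 = 527/380 > 1 (supercritical), so q < 1. The extinction probability is the smaller root: q = (5/19)/(13/20) = 100/247.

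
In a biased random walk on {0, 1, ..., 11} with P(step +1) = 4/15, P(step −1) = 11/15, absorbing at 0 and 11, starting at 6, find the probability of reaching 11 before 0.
P(hit 11 before 0) = (1 − (11/4)^6) / (1 − (11/4)^11) = 258554880/40758210901

Let u_k denote P(reach 11 before 0 | start at k). Boundary: u_0 = 0, u_11 = 1. Recurrence: u_k = 4/15·u_{k+1} + 11/15·u_{k-1} for 1 ≤ k ≤ 10. Try u_k = A + B·r^k with r = q/p = (11/15)/(4/15) = 11/4. Substitution satisfies the recurrence; boundary conditions give:
  u_k = (1 − r^k) / (1 − r^N) = (1 − (11/4)^6) / (1 − (11/4)^11) = 258554880/40758210901.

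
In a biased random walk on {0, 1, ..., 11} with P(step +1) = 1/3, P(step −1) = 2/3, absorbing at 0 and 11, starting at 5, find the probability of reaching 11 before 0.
P(hit 11 before 0) = (1 − (2)^5) / (1 − (2)^11) = 31/2047

Let u_k denote P(reach 11 before 0 | start at k). Boundary: u_0 = 0, u_11 = 1. Recurrence: u_k = 1/3·u_{k+1} + 2/3·u_{k-1} for 1 ≤ k ≤ 10. Try u_k = A + B·r^k with r = q/p = (2/3)/(1/3) = 2. Substitution satisfies the recurrence; boundary conditions give:
  u_k = (1 − r^k) / (1 − r^N) = (1 − (2)^5) / (1 − (2)^11) = 31/2047.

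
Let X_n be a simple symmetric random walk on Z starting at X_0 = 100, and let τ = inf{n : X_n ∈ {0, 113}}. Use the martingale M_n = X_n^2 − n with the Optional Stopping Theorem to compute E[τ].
E[τ] = 1300

M_n = X_n^2 − n is a martingale (since E[X_{n+1}^2 | F_n] = X_n^2 + 1). By OST (τ has finite mean in a bounded region), E[M_τ] = E[M_0] = X_0^2 − 0 = 100^2 = 10000. Also E[M_τ] = E[X_τ^2] − E[τ]. The walk exits at 0 or 113, with P(hit 113 first) = 100/113, so E[X_τ^2] = 113^2 · 100/113 + 0 = 11300. Thus E[τ] = E[X_τ^2] − E[M_τ] = 11300 − 10000 = 1300 = 100(113 − 100) = 1300.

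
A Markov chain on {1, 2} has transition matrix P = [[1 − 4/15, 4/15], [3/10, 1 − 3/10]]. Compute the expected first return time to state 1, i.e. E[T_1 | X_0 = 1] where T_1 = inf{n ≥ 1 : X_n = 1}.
E[T_1 | X_0 = 1] = 1/π_1 = 17/9

For an irreducible recurrent Markov chain with stationary distribution π, E[T_i | X_0 = i] = 1/π_i (Kac's formula). Here π_1 = (3/10)/(4/15 + 3/10) = (3/10)/(17/30) = 9/17, so E[T_1 | X_0 = 1] = 1/π_1 = (4/15 + 3/10)/(3/10) = (17/30)/(3/10) = 17/9.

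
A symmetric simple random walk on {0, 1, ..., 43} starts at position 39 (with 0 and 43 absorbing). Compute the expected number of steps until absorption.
E[τ | X_0 = 39] = 156

Let v_k = E[τ | X_0 = k]. Boundary: v_0 = v_43 = 0. Recurrence: v_k = 1 + (v_{k-1} + v_{k+1})/2 for 1 ≤ k ≤ 42. The particular solution to v_k − (v_{k-1} + v_{k+1})/2 = 1 is v_k = −k^2. Adding homogeneous solution A + B k and matching boundaries gives v_k = k (43 − k). Substituting k = 39: v_39 = 39 · 4 = 156.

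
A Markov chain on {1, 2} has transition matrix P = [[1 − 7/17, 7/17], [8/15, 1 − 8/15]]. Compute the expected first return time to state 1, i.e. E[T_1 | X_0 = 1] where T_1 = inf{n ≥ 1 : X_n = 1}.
E[T_1 | X_0 = 1] = 1/π_1 = 241/136

For an irreducible recurrent Markov chain with stationary distribution π, E[T_i | X_0 = i] = 1/π_i (Kac's formula). Here π_1 = (8/15)/(7/17 + 8/15) = (8/15)/(241/255) = 136/241, so E[T_1 | X_0 = 1] = 1/π_1 = (7/17 + 8/15)/(8/15) = (241/255)/(8/15) = 241/136.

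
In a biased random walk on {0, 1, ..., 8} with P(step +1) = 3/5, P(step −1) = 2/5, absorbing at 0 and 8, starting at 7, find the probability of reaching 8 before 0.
P(hit 8 before 0) = (1 − (2/3)^7) / (1 − (2/3)^8) = 6177/6305

Let u_k denote P(reach 8 before 0 | start at k). Boundary: u_0 = 0, u_8 = 1. Recurrence: u_k = 3/5·u_{k+1} + 2/5·u_{k-1} for 1 ≤ k ≤ 7. Try u_k = A + B·r^k with r = q/p = (2/5)/(3/5) = 2/3. Substitution satisfies the recurrence; boundary conditions give:
  u_k = (1 − r^k) / (1 − r^N) = (1 − (2/3)^7) / (1 − (2/3)^8) = 6177/6305.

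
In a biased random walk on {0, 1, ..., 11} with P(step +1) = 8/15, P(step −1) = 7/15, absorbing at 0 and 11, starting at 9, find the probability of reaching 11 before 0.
P(hit 11 before 0) = (1 − (7/8)^9) / (1 − (7/8)^11) = 6007303744/6612607849

Let u_k denote P(reach 11 before 0 | start at k). Boundary: u_0 = 0, u_11 = 1. Recurrence: u_k = 8/15·u_{k+1} + 7/15·u_{k-1} for 1 ≤ k ≤ 10. Try u_k = A + B·r^k with r = q/p = (7/15)/(8/15) = 7/8. Substitution satisfies the recurrence; boundary conditions give:
  u_k = (1 − r^k) / (1 − r^N) = (1 − (7/8)^9) / (1 − (7/8)^11) = 6007303744/6612607849.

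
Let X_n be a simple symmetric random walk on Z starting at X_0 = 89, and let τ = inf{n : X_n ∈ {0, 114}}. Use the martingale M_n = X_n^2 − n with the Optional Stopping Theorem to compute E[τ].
E[τ] = 2225

M_n = X_n^2 − n is a martingale (since E[X_{n+1}^2 | F_n] = X_n^2 + 1). By OST (τ has finite mean in a bounded region), E[M_τ] = E[M_0] = X_0^2 − 0 = 89^2 = 7921. Also E[M_τ] = E[X_τ^2] − E[τ]. The walk exits at 0 or 114, with P(hit 114 first) = 89/114, so E[X_τ^2] = 114^2 · 89/114 + 0 = 10146. Thus E[τ] = E[X_τ^2] − E[M_τ] = 10146 − 7921 = 2225 = 89(114 − 89) = 2225.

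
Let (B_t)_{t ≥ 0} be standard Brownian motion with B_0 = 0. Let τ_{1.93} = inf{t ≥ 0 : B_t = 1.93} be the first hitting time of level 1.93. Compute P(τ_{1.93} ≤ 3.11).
P(τ_{1.93} ≤ 3.11) = 2(1 − Φ(1.93/√3.11)) = 2(1 − Φ(1.0944)) ≈ 0.2738

By the reflection principle for standard BM, P(τ_b ≤ t) = 2 · P(B_t ≥ b). Since B_t ~ N(0, t), P(B_t ≥ 1.93) = 1 − Φ(1.93/√t) = 1 − Φ(1.93/√3.11) = 1 − Φ(1.0944) ≈ 0.13689. Doubling: P(τ_{1.93} ≤ 3.11) ≈ 2 · 0.13689 = 0.27378 ≈ 0.2738.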